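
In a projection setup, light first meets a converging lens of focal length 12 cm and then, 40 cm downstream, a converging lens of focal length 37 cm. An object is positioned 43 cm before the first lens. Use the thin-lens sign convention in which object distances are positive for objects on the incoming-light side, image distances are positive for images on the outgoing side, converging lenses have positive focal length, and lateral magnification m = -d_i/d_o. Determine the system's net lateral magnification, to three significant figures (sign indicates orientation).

First lens: d_i1 = 1/(1/12 - 1/43) = 16.645 cm.
m_1 = -(16.645)/43 = -0.3871.
Object distance for lens 2: d_o2 = 40 - 16.645 = 23.355 cm.
Second lens: d_i2 = 1/(1/37 - 1/(23.355)) = -63.329 cm.
m_2 = -(-63.329)/(23.355) = 2.7116.
Overall magnification: m = m_1 m_2 = -1.0496.

-1.05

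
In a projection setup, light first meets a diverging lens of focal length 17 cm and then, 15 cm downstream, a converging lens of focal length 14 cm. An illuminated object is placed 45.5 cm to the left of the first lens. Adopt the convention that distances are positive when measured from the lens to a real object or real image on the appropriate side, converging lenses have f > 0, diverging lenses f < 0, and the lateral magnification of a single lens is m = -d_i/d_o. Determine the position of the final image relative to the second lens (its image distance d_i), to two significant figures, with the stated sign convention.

29 cm

Applying the thin-lens equation to the first lens, 1/(-17) = 1/45.5 + 1/d_i1, which gives d_i1 = -12.376 cm.
The intermediate image is virtual, 12.376 cm to the left of lens 1, so d_o2 = L - d_i1 = 15 - (-12.376) = 27.376 cm.
Applying the thin-lens equation again with f_2 = 14 cm and d_o2 = 27.376 cm gives d_i2 = 28.653 cm.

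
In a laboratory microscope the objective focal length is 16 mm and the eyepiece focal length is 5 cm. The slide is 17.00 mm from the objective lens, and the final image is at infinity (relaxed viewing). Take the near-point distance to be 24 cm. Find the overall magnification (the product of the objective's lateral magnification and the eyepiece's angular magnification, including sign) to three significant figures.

Convert to cm: f_obj = 16 mm = 1.6 cm; d_o = 17.00 mm = 1.70 cm.
Objective: 1/d_i = 1/f_obj - 1/d_o = 1/1.6 - 1/1.70 = 0.03676 cm^-1, so d_i = 27.200 cm.
m_obj = -d_i/d_o = -27.200/1.70 = -16.000.
Eyepiece angular magnification (image at infinity): M_eye = D/f_e = 24/5 = 4.800.
Overall M = m_obj x M_eye = (-16.000)(4.800) = -76.80.

-76.8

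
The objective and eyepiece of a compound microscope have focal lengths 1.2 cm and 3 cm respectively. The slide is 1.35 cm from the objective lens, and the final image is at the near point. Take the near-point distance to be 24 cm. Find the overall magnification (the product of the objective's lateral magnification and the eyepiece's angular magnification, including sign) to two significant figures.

-72

Objective: 1/d_i = 1/f_obj - 1/d_o = 1/1.2 - 1/1.35 = 0.09259 cm^-1, so d_i = 10.800 cm.
m_obj = -d_i/d_o = -10.800/1.35 = -8.000.
Eyepiece angular magnification (image at near point): M_eye = 1 + D/f_e = 1 + 24/3 = 9.000.
Overall M = m_obj x M_eye = (-8.000)(9.000) = -72.00.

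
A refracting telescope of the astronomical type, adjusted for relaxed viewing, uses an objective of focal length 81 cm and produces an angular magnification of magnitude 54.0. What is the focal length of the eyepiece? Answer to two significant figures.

1.5 cm

|M| = f_obj/f_eye, so f_eye = f_obj/|M| = 81/54.0 = 1.500 cm.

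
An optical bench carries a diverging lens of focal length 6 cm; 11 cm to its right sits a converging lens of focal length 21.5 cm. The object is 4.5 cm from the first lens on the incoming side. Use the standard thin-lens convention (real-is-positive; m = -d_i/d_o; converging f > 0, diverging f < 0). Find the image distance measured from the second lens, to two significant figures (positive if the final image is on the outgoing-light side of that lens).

Lens 1: 1/d_i1 = 1/f_1 - 1/d_o1 = 1/(-6) - 1/4.5 = -0.38889 cm^-1, so d_i1 = -2.571 cm.
With d_i1 < 0 the first image is virtual and lies on the object side; the object distance for lens 2 is d_o2 = 11 - (-2.571) = 13.571 cm.
Lens 2: 1/d_i2 = 1/f_2 - 1/d_o2 = 1/21.5 - 1/(13.571) = -0.02717 cm^-1, so d_i2 = -36.802 cm.

-37 cm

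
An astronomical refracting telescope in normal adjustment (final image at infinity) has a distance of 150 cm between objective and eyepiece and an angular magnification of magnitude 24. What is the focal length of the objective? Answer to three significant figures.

144 cm

In normal adjustment the tube length equals f_obj + f_eye and |M| = f_obj/f_eye.
So f_obj = 24 f_eye and 24 f_eye + f_eye = 150 cm, giving f_eye = 150/25 = 6.000 cm and f_obj = 144.000 cm.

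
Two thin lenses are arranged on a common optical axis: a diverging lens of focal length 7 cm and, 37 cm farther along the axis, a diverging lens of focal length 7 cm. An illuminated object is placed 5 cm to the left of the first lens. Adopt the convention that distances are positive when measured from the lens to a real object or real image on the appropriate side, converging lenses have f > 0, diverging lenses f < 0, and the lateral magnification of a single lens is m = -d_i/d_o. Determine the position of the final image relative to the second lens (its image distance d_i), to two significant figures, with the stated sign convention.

First lens: d_i1 = 1/(1/(-7) - 1/5) = -2.917 cm.
With d_i1 < 0 the first image is virtual and lies on the object side; the object distance for lens 2 is d_o2 = 37 - (-2.917) = 39.917 cm.
Second lens: d_i2 = 1/(1/(-7) - 1/(39.917)) = -5.956 cm.

-6.0 cm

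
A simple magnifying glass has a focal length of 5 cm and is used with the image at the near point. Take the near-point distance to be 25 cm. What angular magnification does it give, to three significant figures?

M = 1 + D/f = 1 + 25/5 = 6.000.

6.00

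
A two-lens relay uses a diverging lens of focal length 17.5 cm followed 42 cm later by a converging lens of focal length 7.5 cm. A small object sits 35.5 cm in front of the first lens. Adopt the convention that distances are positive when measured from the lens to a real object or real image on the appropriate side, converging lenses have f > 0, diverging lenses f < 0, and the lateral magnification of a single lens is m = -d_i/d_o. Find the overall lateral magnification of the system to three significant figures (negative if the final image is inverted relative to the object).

First lens: d_i1 = 1/(1/(-17.5) - 1/35.5) = -11.722 cm.
m_1 = -(-11.722)/35.5 = 0.3302.
The intermediate image is virtual, 11.722 cm to the left of lens 1, so d_o2 = L - d_i1 = 42 - (-11.722) = 53.722 cm.
Second lens: d_i2 = 1/(1/7.5 - 1/(53.722)) = 8.717 cm.
m_2 = -(8.717)/(53.722) = -0.1623.
The system's lateral magnification is m_1 m_2 = (0.3302)(-0.1623) = -0.0536.

-0.0536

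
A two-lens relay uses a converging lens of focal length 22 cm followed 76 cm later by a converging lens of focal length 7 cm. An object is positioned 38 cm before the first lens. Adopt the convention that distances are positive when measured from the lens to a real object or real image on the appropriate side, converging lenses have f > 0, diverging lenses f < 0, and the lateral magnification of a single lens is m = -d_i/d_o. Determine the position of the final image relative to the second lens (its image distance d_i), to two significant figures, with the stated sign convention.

9.9 cm

Applying the thin-lens equation to the first lens, 1/22 = 1/38 + 1/d_i1, which gives d_i1 = 52.250 cm.
Object distance for lens 2: d_o2 = 76 - 52.250 = 23.750 cm.
Applying the thin-lens equation again with f_2 = 7 cm and d_o2 = 23.750 cm gives d_i2 = 9.925 cm.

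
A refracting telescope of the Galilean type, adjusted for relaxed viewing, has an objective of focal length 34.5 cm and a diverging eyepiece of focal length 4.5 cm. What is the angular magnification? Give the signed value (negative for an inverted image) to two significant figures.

M = -f_obj/f_eye = -34.5/(-4.5) = 7.667.

7.7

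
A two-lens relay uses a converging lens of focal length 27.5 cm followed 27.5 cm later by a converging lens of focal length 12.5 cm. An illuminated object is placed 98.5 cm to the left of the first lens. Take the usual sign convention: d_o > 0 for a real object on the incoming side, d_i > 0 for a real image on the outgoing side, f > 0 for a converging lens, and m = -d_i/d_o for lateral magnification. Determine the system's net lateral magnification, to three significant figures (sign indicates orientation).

Lens 1: 1/d_i1 = 1/f_1 - 1/d_o1 = 1/27.5 - 1/98.5 = 0.02621 cm^-1, so d_i1 = 38.151 cm.
m_1 = -(38.151)/98.5 = -0.3873.
Since 38.151 cm > 27.5 cm, the first image lies past the second lens and serves as a virtual object: d_o2 = L - d_i1 = -10.651 cm.
Lens 2: 1/d_i2 = 1/f_2 - 1/d_o2 = 1/12.5 - 1/(-10.651) = 0.17388 cm^-1, so d_i2 = 5.751 cm.
m_2 = -(5.751)/(-10.651) = 0.5399.
The system's lateral magnification is m_1 m_2 = (-0.3873)(0.5399) = -0.2091.

-0.209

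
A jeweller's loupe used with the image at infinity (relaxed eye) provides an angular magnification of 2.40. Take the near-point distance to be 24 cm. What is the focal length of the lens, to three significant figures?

10.0 cm

For the image at infinity, M = D/f.
f = D/M = 24/2.4 = 10.000 cm.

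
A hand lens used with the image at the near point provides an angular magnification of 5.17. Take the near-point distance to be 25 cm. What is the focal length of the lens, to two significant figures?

6.0 cm

For the image at the near point, M = 1 + D/f.
f = D/(M - 1) = 25/(5.17 - 1) = 5.995 cm.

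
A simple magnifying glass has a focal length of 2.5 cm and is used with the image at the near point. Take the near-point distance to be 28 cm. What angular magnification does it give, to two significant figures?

12

M = 1 + D/f = 1 + 28/2.5 = 12.200.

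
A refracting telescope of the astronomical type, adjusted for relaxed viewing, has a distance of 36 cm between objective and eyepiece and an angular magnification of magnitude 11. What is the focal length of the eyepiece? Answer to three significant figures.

3.00 cm

In normal adjustment the tube length equals f_obj + f_eye and |M| = f_obj/f_eye.
So f_obj = 11 f_eye and 11 f_eye + f_eye = 36 cm, giving f_eye = 36/12 = 3.000 cm and f_obj = 33.000 cm.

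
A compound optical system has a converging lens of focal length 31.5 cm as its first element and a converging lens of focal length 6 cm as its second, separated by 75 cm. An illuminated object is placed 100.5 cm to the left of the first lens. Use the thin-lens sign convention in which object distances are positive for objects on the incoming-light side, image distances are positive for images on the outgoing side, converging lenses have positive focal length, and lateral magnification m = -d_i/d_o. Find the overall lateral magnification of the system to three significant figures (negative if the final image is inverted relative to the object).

0.118

First lens: d_i1 = 1/(1/31.5 - 1/100.5) = 45.880 cm.
m_1 = -(45.880)/100.5 = -0.4565.
The intermediate image is 45.880 cm to the right of lens 1, so d_o2 = L - d_i1 = 75 - 45.880 = 29.120 cm.
Second lens: d_i2 = 1/(1/6 - 1/(29.120)) = 7.557 cm.
m_2 = -(7.557)/(29.120) = -0.2595.
The system's lateral magnification is m_1 m_2 = (-0.4565)(-0.2595) = 0.1185.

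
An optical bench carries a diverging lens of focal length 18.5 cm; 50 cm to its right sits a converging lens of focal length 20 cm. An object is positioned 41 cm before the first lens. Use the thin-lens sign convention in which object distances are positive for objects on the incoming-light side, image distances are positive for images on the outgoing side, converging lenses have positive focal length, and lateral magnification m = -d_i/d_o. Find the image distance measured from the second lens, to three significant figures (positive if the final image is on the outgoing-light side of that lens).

Applying the thin-lens equation to the first lens, 1/(-18.5) = 1/41 + 1/d_i1, which gives d_i1 = -12.748 cm.
With d_i1 < 0 the first image is virtual and lies on the object side; the object distance for lens 2 is d_o2 = 50 - (-12.748) = 62.748 cm.
Applying the thin-lens equation again with f_2 = 20 cm and d_o2 = 62.748 cm gives d_i2 = 29.357 cm.

29.4 cm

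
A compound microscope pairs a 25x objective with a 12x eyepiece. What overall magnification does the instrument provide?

The overall magnification of a compound microscope is the product of the objective and eyepiece magnifications:
M = M_obj x M_eye = 25 x 12 = 300.

300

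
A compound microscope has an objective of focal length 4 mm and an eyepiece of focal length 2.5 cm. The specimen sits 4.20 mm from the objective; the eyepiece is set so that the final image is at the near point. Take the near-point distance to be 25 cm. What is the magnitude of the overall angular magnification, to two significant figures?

220

Convert to cm: f_obj = 4 mm = 0.4 cm; d_o = 4.20 mm = 0.42 cm.
Objective: 1/d_i = 1/f_obj - 1/d_o = 1/0.4 - 1/0.42 = 0.11905 cm^-1, so d_i = 8.400 cm.
m_obj = -d_i/d_o = -8.400/0.42 = -20.000.
Eyepiece angular magnification (image at near point): M_eye = 1 + D/f_e = 1 + 25/2.5 = 11.000.
Overall M = m_obj x M_eye = (-20.000)(11.000) = -220.00.
|M| = 220.00.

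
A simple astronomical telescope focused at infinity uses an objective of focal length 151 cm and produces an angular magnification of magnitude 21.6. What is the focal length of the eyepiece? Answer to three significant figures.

6.99 cm

|M| = f_obj/f_eye, so f_eye = f_obj/|M| = 151/21.6 = 6.991 cm.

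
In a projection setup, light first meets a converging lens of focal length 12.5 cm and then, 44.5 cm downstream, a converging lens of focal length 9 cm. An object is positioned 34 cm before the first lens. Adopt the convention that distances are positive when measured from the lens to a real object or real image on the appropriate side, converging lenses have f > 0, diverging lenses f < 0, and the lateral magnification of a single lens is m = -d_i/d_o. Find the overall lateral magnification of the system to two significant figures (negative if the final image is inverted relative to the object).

Lens 1: 1/d_i1 = 1/f_1 - 1/d_o1 = 1/12.5 - 1/34 = 0.05059 cm^-1, so d_i1 = 19.767 cm.
m_1 = -(19.767)/34 = -0.5814.
The intermediate image is 19.767 cm to the right of lens 1, so d_o2 = L - d_i1 = 44.5 - 19.767 = 24.733 cm.
Lens 2: 1/d_i2 = 1/f_2 - 1/d_o2 = 1/9 - 1/(24.733) = 0.07068 cm^-1, so d_i2 = 14.149 cm.
m_2 = -(14.149)/(24.733) = -0.5721.
The system's lateral magnification is m_1 m_2 = (-0.5814)(-0.5721) = 0.3326.

0.33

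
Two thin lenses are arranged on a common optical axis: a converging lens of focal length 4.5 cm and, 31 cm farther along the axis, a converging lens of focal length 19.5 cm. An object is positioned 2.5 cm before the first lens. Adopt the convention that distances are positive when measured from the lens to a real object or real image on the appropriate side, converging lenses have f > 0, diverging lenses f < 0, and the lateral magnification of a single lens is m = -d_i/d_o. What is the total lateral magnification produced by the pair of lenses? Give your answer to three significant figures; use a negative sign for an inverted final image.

-2.56

Applying the thin-lens equation to the first lens, 1/4.5 = 1/2.5 + 1/d_i1, which gives d_i1 = -5.625 cm.
Its lateral magnification is m_1 = -d_i1/d_o1 = -(-5.625)/2.5 = 2.2500.
With d_i1 < 0 the first image is virtual and lies on the object side; the object distance for lens 2 is d_o2 = 31 - (-5.625) = 36.625 cm.
Applying the thin-lens equation again with f_2 = 19.5 cm and d_o2 = 36.625 cm gives d_i2 = 41.704 cm.
m_2 = -(41.704)/(36.625) = -1.1387.
The system's lateral magnification is m_1 m_2 = (2.2500)(-1.1387) = -2.5620.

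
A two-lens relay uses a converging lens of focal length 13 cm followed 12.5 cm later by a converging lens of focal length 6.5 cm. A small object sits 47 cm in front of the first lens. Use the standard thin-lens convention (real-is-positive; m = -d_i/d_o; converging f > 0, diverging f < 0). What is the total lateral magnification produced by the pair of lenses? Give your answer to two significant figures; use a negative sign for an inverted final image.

First lens: d_i1 = 1/(1/13 - 1/47) = 17.971 cm.
m_1 = -(17.971)/47 = -0.3824.
Since 17.971 cm > 12.5 cm, the first image lies past the second lens and serves as a virtual object: d_o2 = L - d_i1 = -5.471 cm.
Second lens: d_i2 = 1/(1/6.5 - 1/(-5.471)) = 2.971 cm.
m_2 = -(2.971)/(-5.471) = 0.5430.
The system's lateral magnification is m_1 m_2 = (-0.3824)(0.5430) = -0.2076.

-0.21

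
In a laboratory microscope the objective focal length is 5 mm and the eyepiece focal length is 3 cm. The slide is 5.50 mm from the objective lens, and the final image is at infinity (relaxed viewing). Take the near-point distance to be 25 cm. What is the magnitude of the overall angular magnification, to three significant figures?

Convert to cm: f_obj = 5 mm = 0.5 cm; d_o = 5.50 mm = 0.55 cm.
Objective: 1/d_i = 1/f_obj - 1/d_o = 1/0.5 - 1/0.55 = 0.18182 cm^-1, so d_i = 5.500 cm.
m_obj = -d_i/d_o = -5.500/0.55 = -10.000.
Eyepiece angular magnification (image at infinity): M_eye = D/f_e = 25/3 = 8.333.
Overall M = m_obj x M_eye = (-10.000)(8.333) = -83.33.
|M| = 83.33.

83.3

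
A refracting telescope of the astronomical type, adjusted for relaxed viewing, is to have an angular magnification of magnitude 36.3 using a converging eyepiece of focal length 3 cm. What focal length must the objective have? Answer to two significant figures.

|M| = f_obj/|f_eye|, so f_obj = |M| x |f_eye| = 36.3 x 3 = 108.900 cm.

110 cm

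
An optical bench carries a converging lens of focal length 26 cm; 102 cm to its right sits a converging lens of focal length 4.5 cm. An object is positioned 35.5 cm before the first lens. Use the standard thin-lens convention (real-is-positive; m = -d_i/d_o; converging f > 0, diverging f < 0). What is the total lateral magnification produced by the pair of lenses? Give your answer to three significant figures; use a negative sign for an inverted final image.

36.0

Applying the thin-lens equation to the first lens, 1/26 = 1/35.5 + 1/d_i1, which gives d_i1 = 97.158 cm.
Its lateral magnification is m_1 = -d_i1/d_o1 = -(97.158)/35.5 = -2.7368.
That image sits 4.842 cm in front of the second lens, so d_o2 = 4.842 cm.
Applying the thin-lens equation again with f_2 = 4.5 cm and d_o2 = 4.842 cm gives d_i2 = 63.692 cm.
m_2 = -(63.692)/(4.842) = -13.1538.
Total m = m_1 x m_2 = (-2.7368)(-13.1538) = 36.0000.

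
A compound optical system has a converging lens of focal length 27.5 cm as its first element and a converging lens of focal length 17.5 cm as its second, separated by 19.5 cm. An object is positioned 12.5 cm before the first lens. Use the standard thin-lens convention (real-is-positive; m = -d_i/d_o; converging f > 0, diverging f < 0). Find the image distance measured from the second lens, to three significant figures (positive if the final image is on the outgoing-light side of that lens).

29.8 cm

Applying the thin-lens equation to the first lens, 1/27.5 = 1/12.5 + 1/d_i1, which gives d_i1 = -22.917 cm.
With d_i1 < 0 the first image is virtual and lies on the object side; the object distance for lens 2 is d_o2 = 19.5 - (-22.917) = 42.417 cm.
Applying the thin-lens equation again with f_2 = 17.5 cm and d_o2 = 42.417 cm gives d_i2 = 29.791 cm.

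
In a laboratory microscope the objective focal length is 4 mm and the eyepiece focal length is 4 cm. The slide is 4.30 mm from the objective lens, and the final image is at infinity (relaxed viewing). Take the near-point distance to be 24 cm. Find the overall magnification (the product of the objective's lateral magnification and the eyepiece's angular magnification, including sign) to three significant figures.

-80.0

Convert to cm: f_obj = 4 mm = 0.4 cm; d_o = 4.30 mm = 0.43 cm.
Objective: 1/d_i = 1/f_obj - 1/d_o = 1/0.4 - 1/0.43 = 0.17442 cm^-1, so d_i = 5.733 cm.
m_obj = -d_i/d_o = -5.733/0.43 = -13.333.
Eyepiece angular magnification (image at infinity): M_eye = D/f_e = 24/4 = 6.000.
Overall M = m_obj x M_eye = (-13.333)(6.000) = -80.00.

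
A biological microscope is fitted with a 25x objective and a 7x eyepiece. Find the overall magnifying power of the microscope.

175

The overall magnification of a compound microscope is the product of the objective and eyepiece magnifications:
M = M_obj x M_eye = 25 x 7 = 175.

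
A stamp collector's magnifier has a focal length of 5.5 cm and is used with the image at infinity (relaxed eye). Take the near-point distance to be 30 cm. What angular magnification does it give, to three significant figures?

5.45

M = D/f = 30/5.5 = 5.455.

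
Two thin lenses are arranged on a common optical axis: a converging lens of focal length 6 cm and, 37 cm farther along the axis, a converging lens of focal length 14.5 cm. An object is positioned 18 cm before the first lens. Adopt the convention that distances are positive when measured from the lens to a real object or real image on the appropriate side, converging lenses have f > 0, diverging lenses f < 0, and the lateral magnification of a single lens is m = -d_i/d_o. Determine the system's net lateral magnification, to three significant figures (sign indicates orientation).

Applying the thin-lens equation to the first lens, 1/6 = 1/18 + 1/d_i1, which gives d_i1 = 9.000 cm.
Its lateral magnification is m_1 = -d_i1/d_o1 = -(9.000)/18 = -0.5000.
That image sits 28.000 cm in front of the second lens, so d_o2 = 28.000 cm.
Applying the thin-lens equation again with f_2 = 14.5 cm and d_o2 = 28.000 cm gives d_i2 = 30.074 cm.
m_2 = -(30.074)/(28.000) = -1.0741.
Total m = m_1 x m_2 = (-0.5000)(-1.0741) = 0.5370.

0.537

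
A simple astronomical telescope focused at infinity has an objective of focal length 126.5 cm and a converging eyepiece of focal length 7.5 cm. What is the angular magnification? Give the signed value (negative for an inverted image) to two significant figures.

M = -f_obj/f_eye = -126.5/(7.5) = -16.867.

-17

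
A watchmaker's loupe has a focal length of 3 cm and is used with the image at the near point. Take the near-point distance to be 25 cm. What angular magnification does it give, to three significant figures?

M = 1 + D/f = 1 + 25/3 = 9.333.

9.33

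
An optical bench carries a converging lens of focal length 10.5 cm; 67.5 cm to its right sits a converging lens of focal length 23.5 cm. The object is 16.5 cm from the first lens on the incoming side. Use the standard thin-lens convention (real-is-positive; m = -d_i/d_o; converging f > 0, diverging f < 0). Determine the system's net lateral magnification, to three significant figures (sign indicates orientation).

Applying the thin-lens equation to the first lens, 1/10.5 = 1/16.5 + 1/d_i1, which gives d_i1 = 28.875 cm.
Its lateral magnification is m_1 = -d_i1/d_o1 = -(28.875)/16.5 = -1.7500.
Object distance for lens 2: d_o2 = 67.5 - 28.875 = 38.625 cm.
Applying the thin-lens equation again with f_2 = 23.5 cm and d_o2 = 38.625 cm gives d_i2 = 60.012 cm.
m_2 = -(60.012)/(38.625) = -1.5537.
The system's lateral magnification is m_1 m_2 = (-1.7500)(-1.5537) = 2.7190.

2.72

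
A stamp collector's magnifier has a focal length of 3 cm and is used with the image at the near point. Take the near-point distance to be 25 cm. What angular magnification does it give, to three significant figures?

9.33

M = 1 + D/f = 1 + 25/3 = 9.333.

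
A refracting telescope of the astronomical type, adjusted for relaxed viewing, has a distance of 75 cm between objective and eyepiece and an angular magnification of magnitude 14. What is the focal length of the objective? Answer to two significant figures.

In normal adjustment the tube length equals f_obj + f_eye and |M| = f_obj/f_eye.
So f_obj = 14 f_eye and 14 f_eye + f_eye = 75 cm, giving f_eye = 75/15 = 5.000 cm and f_obj = 70.000 cm.

70 cm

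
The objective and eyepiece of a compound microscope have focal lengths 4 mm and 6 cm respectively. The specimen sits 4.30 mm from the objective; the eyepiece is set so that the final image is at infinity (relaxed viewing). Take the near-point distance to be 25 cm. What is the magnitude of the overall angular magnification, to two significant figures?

Convert to cm: f_obj = 4 mm = 0.4 cm; d_o = 4.30 mm = 0.43 cm.
Objective: 1/d_i = 1/f_obj - 1/d_o = 1/0.4 - 1/0.43 = 0.17442 cm^-1, so d_i = 5.733 cm.
m_obj = -d_i/d_o = -5.733/0.43 = -13.333.
Eyepiece angular magnification (image at infinity): M_eye = D/f_e = 25/6 = 4.167.
Overall M = m_obj x M_eye = (-13.333)(4.167) = -55.56.
|M| = 55.56.

56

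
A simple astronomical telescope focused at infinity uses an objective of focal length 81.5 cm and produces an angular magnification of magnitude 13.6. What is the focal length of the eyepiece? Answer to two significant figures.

6.0 cm

|M| = f_obj/f_eye, so f_eye = f_obj/|M| = 81.5/13.6 = 5.993 cm.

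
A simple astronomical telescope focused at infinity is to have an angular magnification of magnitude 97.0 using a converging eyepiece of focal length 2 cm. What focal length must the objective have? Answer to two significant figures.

190 cm

|M| = f_obj/|f_eye|, so f_obj = |M| x |f_eye| = 97.0 x 2 = 194.000 cm.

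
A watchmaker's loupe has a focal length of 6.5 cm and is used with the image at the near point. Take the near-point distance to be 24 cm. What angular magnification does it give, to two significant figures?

M = 1 + D/f = 1 + 24/6.5 = 4.692.

4.7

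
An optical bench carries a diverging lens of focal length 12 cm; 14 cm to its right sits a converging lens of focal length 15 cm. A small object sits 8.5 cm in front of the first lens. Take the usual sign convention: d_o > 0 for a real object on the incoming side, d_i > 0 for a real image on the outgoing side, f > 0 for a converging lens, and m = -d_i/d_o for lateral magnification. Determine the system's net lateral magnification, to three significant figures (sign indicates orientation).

First lens: d_i1 = 1/(1/(-12) - 1/8.5) = -4.976 cm.
m_1 = -(-4.976)/8.5 = 0.5854.
With d_i1 < 0 the first image is virtual and lies on the object side; the object distance for lens 2 is d_o2 = 14 - (-4.976) = 18.976 cm.
Second lens: d_i2 = 1/(1/15 - 1/(18.976)) = 71.595 cm.
m_2 = -(71.595)/(18.976) = -3.7730.
Overall magnification: m = m_1 m_2 = -2.2086.

-2.21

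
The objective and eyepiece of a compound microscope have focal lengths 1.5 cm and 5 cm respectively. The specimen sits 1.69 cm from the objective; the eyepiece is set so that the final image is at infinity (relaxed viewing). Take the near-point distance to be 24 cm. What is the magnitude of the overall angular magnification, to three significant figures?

Objective: 1/d_i = 1/f_obj - 1/d_o = 1/1.5 - 1/1.69 = 0.07495 cm^-1, so d_i = 13.342 cm.
m_obj = -d_i/d_o = -13.342/1.69 = -7.895.
Eyepiece angular magnification (image at infinity): M_eye = D/f_e = 24/5 = 4.800.
Overall M = m_obj x M_eye = (-7.895)(4.800) = -37.89.
|M| = 37.89.

37.9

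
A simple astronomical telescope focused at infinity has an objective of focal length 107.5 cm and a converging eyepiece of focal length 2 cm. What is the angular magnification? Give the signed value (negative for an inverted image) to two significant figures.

M = -f_obj/f_eye = -107.5/(2) = -53.750.

-54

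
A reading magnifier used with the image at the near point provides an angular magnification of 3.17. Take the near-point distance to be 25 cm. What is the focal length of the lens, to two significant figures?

For the image at the near point, M = 1 + D/f.
f = D/(M - 1) = 25/(3.17 - 1) = 11.521 cm.

12 cm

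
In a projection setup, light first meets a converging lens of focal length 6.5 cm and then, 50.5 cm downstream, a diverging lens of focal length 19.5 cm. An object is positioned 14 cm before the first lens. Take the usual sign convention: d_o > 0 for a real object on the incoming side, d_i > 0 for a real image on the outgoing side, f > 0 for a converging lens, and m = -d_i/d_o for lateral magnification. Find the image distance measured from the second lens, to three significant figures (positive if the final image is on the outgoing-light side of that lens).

Lens 1: 1/d_i1 = 1/f_1 - 1/d_o1 = 1/6.5 - 1/14 = 0.08242 cm^-1, so d_i1 = 12.133 cm.
The intermediate image is 12.133 cm to the right of lens 1, so d_o2 = L - d_i1 = 50.5 - 12.133 = 38.367 cm.
Lens 2: 1/d_i2 = 1/f_2 - 1/d_o2 = 1/(-19.5) - 1/(38.367) = -0.07735 cm^-1, so d_i2 = -12.929 cm.

-12.9 cm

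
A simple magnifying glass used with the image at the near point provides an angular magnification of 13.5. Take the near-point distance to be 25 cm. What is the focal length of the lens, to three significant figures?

For the image at the near point, M = 1 + D/f.
f = D/(M - 1) = 25/(13.5 - 1) = 2.000 cm.

2.00 cm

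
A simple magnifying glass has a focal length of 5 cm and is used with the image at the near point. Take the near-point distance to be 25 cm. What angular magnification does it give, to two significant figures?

6.0

M = 1 + D/f = 1 + 25/5 = 6.000.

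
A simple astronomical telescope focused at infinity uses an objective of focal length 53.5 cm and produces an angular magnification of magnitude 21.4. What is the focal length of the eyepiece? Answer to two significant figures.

2.5 cm

|M| = f_obj/f_eye, so f_eye = f_obj/|M| = 53.5/21.4 = 2.500 cm.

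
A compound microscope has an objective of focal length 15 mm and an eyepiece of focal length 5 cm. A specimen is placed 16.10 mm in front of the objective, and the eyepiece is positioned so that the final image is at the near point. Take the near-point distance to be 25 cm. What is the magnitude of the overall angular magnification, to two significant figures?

Convert to cm: f_obj = 15 mm = 1.5 cm; d_o = 16.10 mm = 1.61 cm.
Objective: 1/d_i = 1/f_obj - 1/d_o = 1/1.5 - 1/1.61 = 0.04555 cm^-1, so d_i = 21.955 cm.
m_obj = -d_i/d_o = -21.955/1.61 = -13.636.
Eyepiece angular magnification (image at near point): M_eye = 1 + D/f_e = 1 + 25/5 = 6.000.
Overall M = m_obj x M_eye = (-13.636)(6.000) = -81.82.
|M| = 81.82.

82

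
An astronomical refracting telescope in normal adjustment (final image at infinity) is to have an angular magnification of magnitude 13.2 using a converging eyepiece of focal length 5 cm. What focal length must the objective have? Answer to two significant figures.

66 cm

|M| = f_obj/|f_eye|, so f_obj = |M| x |f_eye| = 13.2 x 5 = 66.000 cm.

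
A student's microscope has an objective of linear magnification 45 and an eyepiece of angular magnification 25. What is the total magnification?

The overall magnification of a compound microscope is the product of the objective and eyepiece magnifications:
M = M_obj x M_eye = 45 x 25 = 1125.

1125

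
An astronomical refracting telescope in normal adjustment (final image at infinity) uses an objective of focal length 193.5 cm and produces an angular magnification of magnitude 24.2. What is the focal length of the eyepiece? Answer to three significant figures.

|M| = f_obj/f_eye, so f_eye = f_obj/|M| = 193.5/24.2 = 7.996 cm.

8.00 cm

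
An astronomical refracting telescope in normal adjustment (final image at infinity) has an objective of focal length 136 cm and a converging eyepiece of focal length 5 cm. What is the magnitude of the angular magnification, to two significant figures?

27

|M| = f_obj/|f_eye| = 136/5 = 27.200.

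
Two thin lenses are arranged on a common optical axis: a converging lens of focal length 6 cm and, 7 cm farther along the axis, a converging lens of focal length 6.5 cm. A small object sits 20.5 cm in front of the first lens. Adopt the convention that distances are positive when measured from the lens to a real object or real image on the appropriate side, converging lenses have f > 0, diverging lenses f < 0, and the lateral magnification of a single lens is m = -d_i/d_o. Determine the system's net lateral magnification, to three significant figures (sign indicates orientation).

Applying the thin-lens equation to the first lens, 1/6 = 1/20.5 + 1/d_i1, which gives d_i1 = 8.483 cm.
Its lateral magnification is m_1 = -d_i1/d_o1 = -(8.483)/20.5 = -0.4138.
Since 8.483 cm > 7 cm, the first image lies past the second lens and serves as a virtual object: d_o2 = L - d_i1 = -1.483 cm.
Applying the thin-lens equation again with f_2 = 6.5 cm and d_o2 = -1.483 cm gives d_i2 = 1.207 cm.
m_2 = -(1.207)/(-1.483) = 0.8143.
Total m = m_1 x m_2 = (-0.4138)(0.8143) = -0.3369.

-0.337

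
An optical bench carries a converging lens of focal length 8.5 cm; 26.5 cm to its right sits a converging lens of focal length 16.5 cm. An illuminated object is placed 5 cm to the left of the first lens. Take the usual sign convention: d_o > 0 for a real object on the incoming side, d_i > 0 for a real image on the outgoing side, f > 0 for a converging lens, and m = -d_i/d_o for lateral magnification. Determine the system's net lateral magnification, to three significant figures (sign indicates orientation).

-1.81

Applying the thin-lens equation to the first lens, 1/8.5 = 1/5 + 1/d_i1, which gives d_i1 = -12.143 cm.
Its lateral magnification is m_1 = -d_i1/d_o1 = -(-12.143)/5 = 2.4286.
The intermediate image is virtual, 12.143 cm to the left of lens 1, so d_o2 = L - d_i1 = 26.5 - (-12.143) = 38.643 cm.
Applying the thin-lens equation again with f_2 = 16.5 cm and d_o2 = 38.643 cm gives d_i2 = 28.795 cm.
m_2 = -(28.795)/(38.643) = -0.7452.
The system's lateral magnification is m_1 m_2 = (2.4286)(-0.7452) = -1.8097.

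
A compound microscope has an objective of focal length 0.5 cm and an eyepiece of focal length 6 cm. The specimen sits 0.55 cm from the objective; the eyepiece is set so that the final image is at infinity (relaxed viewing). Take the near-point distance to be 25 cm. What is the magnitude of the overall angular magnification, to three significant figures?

Objective: 1/d_i = 1/f_obj - 1/d_o = 1/0.5 - 1/0.55 = 0.18182 cm^-1, so d_i = 5.500 cm.
m_obj = -d_i/d_o = -5.500/0.55 = -10.000.
Eyepiece angular magnification (image at infinity): M_eye = D/f_e = 25/6 = 4.167.
Overall M = m_obj x M_eye = (-10.000)(4.167) = -41.67.
|M| = 41.67.

41.7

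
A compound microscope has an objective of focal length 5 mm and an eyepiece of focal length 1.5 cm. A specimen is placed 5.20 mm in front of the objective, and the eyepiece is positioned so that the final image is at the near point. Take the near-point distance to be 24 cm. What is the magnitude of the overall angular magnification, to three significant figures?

Convert to cm: f_obj = 5 mm = 0.5 cm; d_o = 5.20 mm = 0.52 cm.
Objective: 1/d_i = 1/f_obj - 1/d_o = 1/0.5 - 1/0.52 = 0.07692 cm^-1, so d_i = 13.000 cm.
m_obj = -d_i/d_o = -13.000/0.52 = -25.000.
Eyepiece angular magnification (image at near point): M_eye = 1 + D/f_e = 1 + 24/1.5 = 17.000.
Overall M = m_obj x M_eye = (-25.000)(17.000) = -425.00.
|M| = 425.00.

425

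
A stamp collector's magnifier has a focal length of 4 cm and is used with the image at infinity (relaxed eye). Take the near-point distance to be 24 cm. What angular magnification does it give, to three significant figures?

6.00

M = D/f = 24/4 = 6.000.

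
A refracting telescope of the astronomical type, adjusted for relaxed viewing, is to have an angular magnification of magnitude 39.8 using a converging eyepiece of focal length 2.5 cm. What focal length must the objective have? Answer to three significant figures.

|M| = f_obj/|f_eye|, so f_obj = |M| x |f_eye| = 39.8 x 2.5 = 99.500 cm.

99.5 cm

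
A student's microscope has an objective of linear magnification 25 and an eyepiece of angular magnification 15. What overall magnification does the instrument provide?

The overall magnification of a compound microscope is the product of the objective and eyepiece magnifications:
M = M_obj x M_eye = 25 x 15 = 375.

375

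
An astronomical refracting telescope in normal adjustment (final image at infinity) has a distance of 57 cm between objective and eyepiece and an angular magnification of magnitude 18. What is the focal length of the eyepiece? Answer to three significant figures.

In normal adjustment the tube length equals f_obj + f_eye and |M| = f_obj/f_eye.
So f_obj = 18 f_eye and 18 f_eye + f_eye = 57 cm, giving f_eye = 57/19 = 3.000 cm and f_obj = 54.000 cm.

3.00 cm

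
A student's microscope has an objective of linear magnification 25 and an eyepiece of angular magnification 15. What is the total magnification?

375

The overall magnification of a compound microscope is the product of the objective and eyepiece magnifications:
M = M_obj x M_eye = 25 x 15 = 375.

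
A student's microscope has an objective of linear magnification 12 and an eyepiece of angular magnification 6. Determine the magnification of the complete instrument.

The overall magnification of a compound microscope is the product of the objective and eyepiece magnifications:
M = M_obj x M_eye = 12 x 6 = 72.

72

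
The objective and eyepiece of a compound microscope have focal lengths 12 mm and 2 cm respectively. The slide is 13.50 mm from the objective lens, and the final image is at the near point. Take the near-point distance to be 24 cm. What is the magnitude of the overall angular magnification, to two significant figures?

100

Convert to cm: f_obj = 12 mm = 1.2 cm; d_o = 13.50 mm = 1.35 cm.
Objective: 1/d_i = 1/f_obj - 1/d_o = 1/1.2 - 1/1.35 = 0.09259 cm^-1, so d_i = 10.800 cm.
m_obj = -d_i/d_o = -10.800/1.35 = -8.000.
Eyepiece angular magnification (image at near point): M_eye = 1 + D/f_e = 1 + 24/2 = 13.000.
Overall M = m_obj x M_eye = (-8.000)(13.000) = -104.00.
|M| = 104.00.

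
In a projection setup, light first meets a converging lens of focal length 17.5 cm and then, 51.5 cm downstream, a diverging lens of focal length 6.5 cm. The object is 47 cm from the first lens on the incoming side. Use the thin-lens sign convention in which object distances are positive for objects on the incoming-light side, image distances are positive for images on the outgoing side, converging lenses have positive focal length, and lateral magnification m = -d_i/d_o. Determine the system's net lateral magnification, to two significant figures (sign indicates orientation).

-0.13

First lens: d_i1 = 1/(1/17.5 - 1/47) = 27.881 cm.
m_1 = -(27.881)/47 = -0.5932.
That image sits 23.619 cm in front of the second lens, so d_o2 = 23.619 cm.
Second lens: d_i2 = 1/(1/(-6.5) - 1/(23.619)) = -5.097 cm.
m_2 = -(-5.097)/(23.619) = 0.2158.
Overall magnification: m = m_1 m_2 = -0.1280.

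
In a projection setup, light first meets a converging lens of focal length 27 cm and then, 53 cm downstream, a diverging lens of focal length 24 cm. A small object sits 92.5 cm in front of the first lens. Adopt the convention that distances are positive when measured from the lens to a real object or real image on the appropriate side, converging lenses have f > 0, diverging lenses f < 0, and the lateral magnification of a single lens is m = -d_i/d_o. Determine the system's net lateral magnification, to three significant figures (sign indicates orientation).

-0.255

First lens: d_i1 = 1/(1/27 - 1/92.5) = 38.130 cm.
m_1 = -(38.130)/92.5 = -0.4122.
That image sits 14.870 cm in front of the second lens, so d_o2 = 14.870 cm.
Second lens: d_i2 = 1/(1/(-24) - 1/(14.870)) = -9.181 cm.
m_2 = -(-9.181)/(14.870) = 0.6174.
Total m = m_1 x m_2 = (-0.4122)(0.6174) = -0.2545.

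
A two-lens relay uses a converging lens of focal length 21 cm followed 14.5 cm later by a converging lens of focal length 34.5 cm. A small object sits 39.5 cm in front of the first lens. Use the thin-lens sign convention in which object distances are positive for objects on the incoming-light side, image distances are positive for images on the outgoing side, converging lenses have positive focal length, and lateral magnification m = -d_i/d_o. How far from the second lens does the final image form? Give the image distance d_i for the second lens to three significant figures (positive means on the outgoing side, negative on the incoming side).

First lens: d_i1 = 1/(1/21 - 1/39.5) = 44.838 cm.
Since 44.838 cm > 14.5 cm, the first image lies past the second lens and serves as a virtual object: d_o2 = L - d_i1 = -30.338 cm.
Second lens: d_i2 = 1/(1/34.5 - 1/(-30.338)) = 16.143 cm.

16.1 cm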